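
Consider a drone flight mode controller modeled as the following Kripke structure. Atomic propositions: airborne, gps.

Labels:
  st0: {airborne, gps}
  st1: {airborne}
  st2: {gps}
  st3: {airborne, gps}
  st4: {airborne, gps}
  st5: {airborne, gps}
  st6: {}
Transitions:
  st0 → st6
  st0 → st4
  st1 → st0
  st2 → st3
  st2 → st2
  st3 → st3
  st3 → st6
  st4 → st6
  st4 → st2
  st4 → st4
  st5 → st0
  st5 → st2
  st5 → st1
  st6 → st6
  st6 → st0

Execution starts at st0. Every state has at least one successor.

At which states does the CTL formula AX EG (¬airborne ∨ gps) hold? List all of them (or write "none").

{st0, st1, st2, st3, st4, st6}

States satisfying EG (¬airborne ∨ gps): {st0, st2, st3, st4, st5, st6}.
States satisfying AX EG (¬airborne ∨ gps): {st0, st1, st2, st3, st4, st6}.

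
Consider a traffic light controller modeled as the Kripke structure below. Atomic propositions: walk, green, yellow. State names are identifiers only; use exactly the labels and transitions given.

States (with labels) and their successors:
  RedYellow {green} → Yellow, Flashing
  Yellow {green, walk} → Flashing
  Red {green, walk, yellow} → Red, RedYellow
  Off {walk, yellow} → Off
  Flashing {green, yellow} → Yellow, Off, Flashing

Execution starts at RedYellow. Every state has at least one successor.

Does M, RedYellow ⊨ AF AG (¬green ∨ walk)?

States satisfying AG (¬green ∨ walk): {Off}.
States satisfying AF AG (¬green ∨ walk): {Off}.
There is a path from RedYellow along which AG (¬green ∨ walk) never holds.
RedYellow ∉ Sat(AF AG (¬green ∨ walk)).

Violated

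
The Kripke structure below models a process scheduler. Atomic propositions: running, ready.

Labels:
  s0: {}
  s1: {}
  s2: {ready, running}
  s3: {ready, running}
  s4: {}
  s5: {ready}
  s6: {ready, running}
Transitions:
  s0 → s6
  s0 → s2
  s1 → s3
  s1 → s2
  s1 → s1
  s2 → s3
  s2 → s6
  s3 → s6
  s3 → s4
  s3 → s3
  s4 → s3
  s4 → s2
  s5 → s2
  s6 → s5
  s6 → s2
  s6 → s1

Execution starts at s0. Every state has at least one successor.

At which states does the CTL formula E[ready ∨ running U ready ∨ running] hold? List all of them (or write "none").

States satisfying ready ∨ running: {s2, s3, s5, s6}.
States satisfying E[ready ∨ running U ready ∨ running]: {s2, s3, s5, s6}.

{s2, s3, s5, s6}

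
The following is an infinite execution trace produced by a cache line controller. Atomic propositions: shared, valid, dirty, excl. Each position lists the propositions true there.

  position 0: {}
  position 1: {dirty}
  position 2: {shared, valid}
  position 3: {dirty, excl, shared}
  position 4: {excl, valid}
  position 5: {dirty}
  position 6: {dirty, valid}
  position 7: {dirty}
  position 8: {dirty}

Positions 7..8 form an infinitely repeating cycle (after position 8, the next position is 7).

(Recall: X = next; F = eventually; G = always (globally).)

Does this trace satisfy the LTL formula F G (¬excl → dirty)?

Yes

G (¬excl → dirty) holds at position 3, which is reachable from 0, so F G (¬excl → dirty) holds.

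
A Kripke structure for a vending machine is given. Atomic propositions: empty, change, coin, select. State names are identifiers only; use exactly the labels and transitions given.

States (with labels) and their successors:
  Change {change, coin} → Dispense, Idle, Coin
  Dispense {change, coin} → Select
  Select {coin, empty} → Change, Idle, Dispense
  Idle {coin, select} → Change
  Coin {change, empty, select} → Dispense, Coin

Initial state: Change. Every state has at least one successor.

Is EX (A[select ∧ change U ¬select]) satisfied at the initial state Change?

Yes

States satisfying A[select ∧ change U ¬select]: {Change, Dispense, Select}.
States satisfying EX (A[select ∧ change U ¬select]): {Change, Dispense, Select, Idle, Coin}.
Change ∈ Sat(EX (A[select ∧ change U ¬select])).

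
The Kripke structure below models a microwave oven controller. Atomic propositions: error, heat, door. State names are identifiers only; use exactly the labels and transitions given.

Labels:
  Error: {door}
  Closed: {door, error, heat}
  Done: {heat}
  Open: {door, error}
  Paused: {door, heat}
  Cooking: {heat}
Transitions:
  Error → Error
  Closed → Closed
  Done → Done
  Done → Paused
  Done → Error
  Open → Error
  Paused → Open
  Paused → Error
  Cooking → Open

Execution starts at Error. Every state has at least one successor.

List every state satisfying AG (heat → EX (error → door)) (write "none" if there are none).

States satisfying heat → EX (error → door): {Error, Closed, Done, Open, Paused, Cooking}.
States satisfying AG (heat → EX (error → door)): {Error, Closed, Done, Open, Paused, Cooking}.

{Error, Closed, Done, Open, Paused, Cooking}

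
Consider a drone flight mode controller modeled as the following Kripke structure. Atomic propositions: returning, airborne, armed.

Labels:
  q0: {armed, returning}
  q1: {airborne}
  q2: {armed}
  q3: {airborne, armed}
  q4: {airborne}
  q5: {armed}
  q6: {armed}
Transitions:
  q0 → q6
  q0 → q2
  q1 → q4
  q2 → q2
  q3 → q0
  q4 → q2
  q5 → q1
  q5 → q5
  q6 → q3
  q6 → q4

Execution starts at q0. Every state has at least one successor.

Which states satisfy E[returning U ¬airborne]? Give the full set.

{q0, q2, q5, q6}

States satisfying returning: {q0}.
States satisfying ¬airborne: {q0, q2, q5, q6}.
States satisfying E[returning U ¬airborne]: {q0, q2, q5, q6}.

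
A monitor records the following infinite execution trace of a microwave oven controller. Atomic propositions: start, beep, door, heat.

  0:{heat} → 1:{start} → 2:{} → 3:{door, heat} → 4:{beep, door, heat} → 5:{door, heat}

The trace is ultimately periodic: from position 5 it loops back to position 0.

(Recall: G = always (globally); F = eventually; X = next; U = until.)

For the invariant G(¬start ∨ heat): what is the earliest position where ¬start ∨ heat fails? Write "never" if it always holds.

1

Check ¬start ∨ heat at each position in order: 0 ✓.
At position 1 the labels are {start}, so ¬start ∨ heat is false there. This is the first violation.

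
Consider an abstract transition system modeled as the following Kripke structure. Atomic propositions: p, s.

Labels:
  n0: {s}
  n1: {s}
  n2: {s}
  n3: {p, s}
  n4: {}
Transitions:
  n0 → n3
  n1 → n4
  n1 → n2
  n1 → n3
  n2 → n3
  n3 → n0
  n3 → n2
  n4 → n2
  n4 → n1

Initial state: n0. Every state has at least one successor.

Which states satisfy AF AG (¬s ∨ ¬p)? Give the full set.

none

States satisfying AG (¬s ∨ ¬p): ∅.
States satisfying AF AG (¬s ∨ ¬p): ∅.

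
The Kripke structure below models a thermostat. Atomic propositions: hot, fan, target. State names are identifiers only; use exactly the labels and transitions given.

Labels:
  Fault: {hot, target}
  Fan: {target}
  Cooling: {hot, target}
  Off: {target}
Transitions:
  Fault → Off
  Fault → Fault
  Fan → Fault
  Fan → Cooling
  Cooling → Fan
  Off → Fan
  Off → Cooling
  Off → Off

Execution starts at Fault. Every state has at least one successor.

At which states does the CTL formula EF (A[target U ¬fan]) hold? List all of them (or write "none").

{Fault, Fan, Cooling, Off}

States satisfying A[target U ¬fan]: {Fault, Fan, Cooling, Off}.
States satisfying EF (A[target U ¬fan]): {Fault, Fan, Cooling, Off}.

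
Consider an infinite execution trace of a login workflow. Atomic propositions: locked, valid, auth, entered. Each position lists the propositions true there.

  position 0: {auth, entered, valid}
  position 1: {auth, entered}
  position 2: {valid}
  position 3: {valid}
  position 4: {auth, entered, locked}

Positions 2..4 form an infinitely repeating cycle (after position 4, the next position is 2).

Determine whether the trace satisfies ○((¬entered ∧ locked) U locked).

No

The position after 0 is 1; (¬entered ∧ locked) U locked is false there.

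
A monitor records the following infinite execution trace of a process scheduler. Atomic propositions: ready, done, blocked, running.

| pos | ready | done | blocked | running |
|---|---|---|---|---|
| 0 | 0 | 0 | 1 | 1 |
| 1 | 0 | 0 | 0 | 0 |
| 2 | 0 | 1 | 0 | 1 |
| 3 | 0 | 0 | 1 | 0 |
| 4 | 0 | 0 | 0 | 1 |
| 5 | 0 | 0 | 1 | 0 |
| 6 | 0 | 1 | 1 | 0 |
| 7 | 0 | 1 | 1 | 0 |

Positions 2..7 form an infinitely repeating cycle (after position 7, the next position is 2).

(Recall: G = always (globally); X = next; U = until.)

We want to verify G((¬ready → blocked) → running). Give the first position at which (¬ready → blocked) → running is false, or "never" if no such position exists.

Check (¬ready → blocked) → running at each position in order: 0 ✓, 1 ✓, 2 ✓.
At position 3 the labels are {blocked}, so (¬ready → blocked) → running is false there. This is the first violation.

3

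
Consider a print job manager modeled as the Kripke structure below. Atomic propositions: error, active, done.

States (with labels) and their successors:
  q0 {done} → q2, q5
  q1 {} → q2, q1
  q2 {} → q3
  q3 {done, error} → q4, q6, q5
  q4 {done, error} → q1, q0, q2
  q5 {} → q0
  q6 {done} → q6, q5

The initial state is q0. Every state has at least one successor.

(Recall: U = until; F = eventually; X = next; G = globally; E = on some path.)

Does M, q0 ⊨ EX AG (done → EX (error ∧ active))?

No

States satisfying AG (done → EX (error ∧ active)): ∅.
States satisfying EX AG (done → EX (error ∧ active)): ∅.
No suitable path/successor from q0 witnesses the formula.
q0 ∉ Sat(EX AG (done → EX (error ∧ active))).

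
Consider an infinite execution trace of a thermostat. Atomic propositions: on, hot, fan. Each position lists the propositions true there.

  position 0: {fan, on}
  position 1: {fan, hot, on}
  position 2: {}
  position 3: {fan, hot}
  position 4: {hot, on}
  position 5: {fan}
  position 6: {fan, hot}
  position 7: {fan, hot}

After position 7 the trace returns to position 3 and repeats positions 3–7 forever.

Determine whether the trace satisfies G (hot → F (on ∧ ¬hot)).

Violated

hot → F (on ∧ ¬hot) must hold at every position from 0 onward. It fails at position 1, so G (hot → F (on ∧ ¬hot)) is false.
Positions where hot holds: 1, 3, 4, 6, 7.
Check F (on ∧ ¬hot) at each: 1→fails, 3→fails, 4→fails, 6→fails, 7→fails.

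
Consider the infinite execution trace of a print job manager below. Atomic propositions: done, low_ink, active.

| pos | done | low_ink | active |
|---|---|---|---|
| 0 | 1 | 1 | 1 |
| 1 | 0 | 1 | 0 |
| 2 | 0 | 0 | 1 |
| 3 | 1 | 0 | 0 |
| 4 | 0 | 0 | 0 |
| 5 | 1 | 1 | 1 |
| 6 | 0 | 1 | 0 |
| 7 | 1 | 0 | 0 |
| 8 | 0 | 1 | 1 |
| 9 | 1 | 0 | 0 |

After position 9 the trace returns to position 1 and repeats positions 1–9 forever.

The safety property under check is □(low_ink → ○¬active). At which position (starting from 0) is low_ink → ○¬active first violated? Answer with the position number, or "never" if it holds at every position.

Check low_ink → ○¬active at each position in order: 0 ✓.
At position 1 the labels are {low_ink} and the next position 2 has {active}, so low_ink → ○¬active is false there. This is the first violation.

1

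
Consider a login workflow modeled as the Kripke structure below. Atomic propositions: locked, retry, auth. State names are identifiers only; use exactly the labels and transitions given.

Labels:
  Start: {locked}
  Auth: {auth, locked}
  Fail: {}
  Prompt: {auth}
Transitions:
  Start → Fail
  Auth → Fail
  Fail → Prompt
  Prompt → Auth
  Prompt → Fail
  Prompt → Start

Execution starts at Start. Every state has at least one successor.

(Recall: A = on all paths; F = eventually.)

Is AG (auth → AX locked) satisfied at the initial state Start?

States satisfying auth → AX locked: {Start, Fail}.
States satisfying AG (auth → AX locked): ∅.
Auth is reachable from Start and violates auth → AX locked, so AG fails at Start.
Start ∉ Sat(AG (auth → AX locked)).

Violated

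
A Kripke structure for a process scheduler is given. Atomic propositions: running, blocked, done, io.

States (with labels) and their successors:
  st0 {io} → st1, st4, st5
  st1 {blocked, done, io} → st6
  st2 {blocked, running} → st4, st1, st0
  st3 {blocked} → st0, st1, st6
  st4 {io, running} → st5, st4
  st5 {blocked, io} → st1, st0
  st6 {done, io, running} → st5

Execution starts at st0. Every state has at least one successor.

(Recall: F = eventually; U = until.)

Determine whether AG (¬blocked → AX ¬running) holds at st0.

States satisfying ¬blocked → AX ¬running: {st1, st2, st3, st5, st6}.
States satisfying AG (¬blocked → AX ¬running): ∅.
st0 is reachable from st0 and violates ¬blocked → AX ¬running, so AG fails at st0.
st0 ∉ Sat(AG (¬blocked → AX ¬running)).

No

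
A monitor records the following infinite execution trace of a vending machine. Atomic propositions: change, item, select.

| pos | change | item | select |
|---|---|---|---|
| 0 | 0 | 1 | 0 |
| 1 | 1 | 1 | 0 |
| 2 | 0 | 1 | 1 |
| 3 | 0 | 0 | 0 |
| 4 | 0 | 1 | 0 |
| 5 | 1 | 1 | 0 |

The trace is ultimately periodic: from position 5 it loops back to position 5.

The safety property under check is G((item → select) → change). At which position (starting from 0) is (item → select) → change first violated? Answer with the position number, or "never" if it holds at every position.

Check (item → select) → change at each position in order: 0 ✓, 1 ✓.
At position 2 the labels are {item, select}, so (item → select) → change is false there. This is the first violation.

2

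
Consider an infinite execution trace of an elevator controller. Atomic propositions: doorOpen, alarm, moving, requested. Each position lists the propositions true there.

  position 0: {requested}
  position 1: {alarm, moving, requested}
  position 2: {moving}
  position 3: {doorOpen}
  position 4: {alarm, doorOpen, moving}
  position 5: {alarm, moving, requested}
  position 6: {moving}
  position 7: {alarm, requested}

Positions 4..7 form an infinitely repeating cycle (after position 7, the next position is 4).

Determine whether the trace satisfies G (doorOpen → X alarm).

Satisfied

doorOpen → X alarm holds at every position 0..7, and those are all positions ever visited, so G (doorOpen → X alarm) holds.
Positions where doorOpen holds: 3, 4.
Check X alarm at each: 3→ok, 4→ok.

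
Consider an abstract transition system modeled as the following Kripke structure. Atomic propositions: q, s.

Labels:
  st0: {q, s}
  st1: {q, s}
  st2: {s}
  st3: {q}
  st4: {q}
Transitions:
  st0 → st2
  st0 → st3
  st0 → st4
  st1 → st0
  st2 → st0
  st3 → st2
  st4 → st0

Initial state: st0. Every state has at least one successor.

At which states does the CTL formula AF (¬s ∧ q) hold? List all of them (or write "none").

States satisfying ¬s ∧ q: {st3, st4}.
States satisfying AF (¬s ∧ q): {st3, st4}.

{st3, st4}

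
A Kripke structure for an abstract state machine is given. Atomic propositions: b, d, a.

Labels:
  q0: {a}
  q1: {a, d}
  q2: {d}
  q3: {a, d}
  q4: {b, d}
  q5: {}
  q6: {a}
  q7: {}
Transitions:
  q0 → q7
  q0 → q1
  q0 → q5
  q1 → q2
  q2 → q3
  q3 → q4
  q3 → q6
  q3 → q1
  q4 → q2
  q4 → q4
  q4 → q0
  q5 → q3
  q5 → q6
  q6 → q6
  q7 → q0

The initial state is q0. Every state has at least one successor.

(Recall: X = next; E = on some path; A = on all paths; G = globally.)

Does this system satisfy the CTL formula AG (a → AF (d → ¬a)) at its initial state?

States satisfying a → AF (d → ¬a): {q0, q1, q2, q3, q4, q5, q6, q7}.
States satisfying AG (a → AF (d → ¬a)): {q0, q1, q2, q3, q4, q5, q6, q7}.
Every state reachable from q0 satisfies a → AF (d → ¬a).
q0 ∈ Sat(AG (a → AF (d → ¬a))).

Yes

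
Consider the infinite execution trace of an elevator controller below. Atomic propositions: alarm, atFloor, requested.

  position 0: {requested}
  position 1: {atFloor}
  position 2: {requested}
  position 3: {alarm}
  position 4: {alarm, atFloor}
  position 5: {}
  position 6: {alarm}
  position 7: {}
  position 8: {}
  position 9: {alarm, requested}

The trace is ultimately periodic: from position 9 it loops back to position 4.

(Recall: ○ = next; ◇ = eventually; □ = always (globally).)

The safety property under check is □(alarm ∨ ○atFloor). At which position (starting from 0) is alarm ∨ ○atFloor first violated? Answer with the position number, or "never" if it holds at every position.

Check alarm ∨ ○atFloor at each position in order: 0 ✓.
At position 1 the labels are {atFloor} and the next position 2 has {requested}, so alarm ∨ ○atFloor is false there. This is the first violation.

1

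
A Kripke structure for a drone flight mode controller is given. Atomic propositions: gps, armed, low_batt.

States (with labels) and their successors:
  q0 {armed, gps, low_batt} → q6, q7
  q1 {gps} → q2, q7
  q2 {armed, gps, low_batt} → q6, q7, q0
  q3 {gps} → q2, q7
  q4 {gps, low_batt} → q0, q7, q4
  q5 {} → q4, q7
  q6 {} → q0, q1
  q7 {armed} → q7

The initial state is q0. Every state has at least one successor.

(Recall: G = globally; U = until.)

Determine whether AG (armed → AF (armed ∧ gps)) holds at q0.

States satisfying armed → AF (armed ∧ gps): {q0, q1, q2, q3, q4, q5, q6}.
States satisfying AG (armed → AF (armed ∧ gps)): ∅.
q7 is reachable from q0 and violates armed → AF (armed ∧ gps), so AG fails at q0.
q0 ∉ Sat(AG (armed → AF (armed ∧ gps))).

Does not hold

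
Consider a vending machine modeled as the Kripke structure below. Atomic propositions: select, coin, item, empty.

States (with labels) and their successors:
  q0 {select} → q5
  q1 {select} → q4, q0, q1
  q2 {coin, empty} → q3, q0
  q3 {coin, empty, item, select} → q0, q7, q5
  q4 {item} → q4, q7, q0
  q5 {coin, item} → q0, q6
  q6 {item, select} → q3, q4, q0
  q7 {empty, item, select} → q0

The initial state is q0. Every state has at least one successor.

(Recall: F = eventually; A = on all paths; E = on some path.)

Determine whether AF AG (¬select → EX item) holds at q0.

States satisfying AG (¬select → EX item): {q0, q1, q2, q3, q4, q5, q6, q7}.
States satisfying AF AG (¬select → EX item): {q0, q1, q2, q3, q4, q5, q6, q7}.
q0 ∈ Sat(AF AG (¬select → EX item)).

Yes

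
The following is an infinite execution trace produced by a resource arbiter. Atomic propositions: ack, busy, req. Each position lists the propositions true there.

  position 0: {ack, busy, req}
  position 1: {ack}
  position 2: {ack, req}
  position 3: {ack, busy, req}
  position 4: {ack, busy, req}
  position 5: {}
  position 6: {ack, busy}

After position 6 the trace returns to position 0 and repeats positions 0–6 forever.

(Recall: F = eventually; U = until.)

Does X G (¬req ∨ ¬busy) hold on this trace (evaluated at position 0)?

The position after 0 is 1; G (¬req ∨ ¬busy) is false there.

Violated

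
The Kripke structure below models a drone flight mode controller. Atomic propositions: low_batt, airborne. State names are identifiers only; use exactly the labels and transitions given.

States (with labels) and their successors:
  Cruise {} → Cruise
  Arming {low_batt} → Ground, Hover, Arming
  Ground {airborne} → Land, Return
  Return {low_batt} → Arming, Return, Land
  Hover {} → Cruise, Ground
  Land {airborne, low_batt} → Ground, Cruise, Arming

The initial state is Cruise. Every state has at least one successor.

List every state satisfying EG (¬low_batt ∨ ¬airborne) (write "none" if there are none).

States satisfying ¬low_batt ∨ ¬airborne: {Cruise, Arming, Ground, Return, Hover}.
States satisfying EG (¬low_batt ∨ ¬airborne): {Cruise, Arming, Ground, Return, Hover}.

{Cruise, Arming, Ground, Return, Hover}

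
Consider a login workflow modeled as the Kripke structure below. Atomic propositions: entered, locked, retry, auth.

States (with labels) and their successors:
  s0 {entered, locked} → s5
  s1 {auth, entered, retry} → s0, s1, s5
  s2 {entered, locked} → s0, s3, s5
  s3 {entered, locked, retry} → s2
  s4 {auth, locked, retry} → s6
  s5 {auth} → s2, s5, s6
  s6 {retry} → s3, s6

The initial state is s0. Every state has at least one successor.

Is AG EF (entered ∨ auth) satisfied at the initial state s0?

States satisfying EF (entered ∨ auth): {s0, s1, s2, s3, s4, s5, s6}.
States satisfying AG EF (entered ∨ auth): {s0, s1, s2, s3, s4, s5, s6}.
Every state reachable from s0 satisfies EF (entered ∨ auth).
s0 ∈ Sat(AG EF (entered ∨ auth)).

Holds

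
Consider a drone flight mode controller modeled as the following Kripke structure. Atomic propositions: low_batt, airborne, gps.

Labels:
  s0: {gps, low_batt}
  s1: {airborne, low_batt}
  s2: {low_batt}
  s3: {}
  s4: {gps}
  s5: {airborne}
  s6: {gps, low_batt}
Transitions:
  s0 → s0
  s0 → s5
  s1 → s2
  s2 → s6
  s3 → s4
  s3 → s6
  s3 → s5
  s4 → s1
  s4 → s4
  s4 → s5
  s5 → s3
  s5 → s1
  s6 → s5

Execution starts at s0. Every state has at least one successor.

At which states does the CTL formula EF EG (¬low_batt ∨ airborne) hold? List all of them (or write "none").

{s0, s1, s2, s3, s4, s5, s6}

States satisfying EG (¬low_batt ∨ airborne): {s3, s4, s5}.
States satisfying EF EG (¬low_batt ∨ airborne): {s0, s1, s2, s3, s4, s5, s6}.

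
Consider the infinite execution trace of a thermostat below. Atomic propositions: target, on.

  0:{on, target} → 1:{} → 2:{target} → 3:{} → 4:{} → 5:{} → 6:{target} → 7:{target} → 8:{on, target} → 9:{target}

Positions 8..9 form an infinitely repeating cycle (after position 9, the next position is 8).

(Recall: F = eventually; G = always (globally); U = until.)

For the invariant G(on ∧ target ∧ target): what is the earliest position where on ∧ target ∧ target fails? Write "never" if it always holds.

Check on ∧ target ∧ target at each position in order: 0 ✓.
At position 1 the labels are {}, so on ∧ target ∧ target is false there. This is the first violation.

1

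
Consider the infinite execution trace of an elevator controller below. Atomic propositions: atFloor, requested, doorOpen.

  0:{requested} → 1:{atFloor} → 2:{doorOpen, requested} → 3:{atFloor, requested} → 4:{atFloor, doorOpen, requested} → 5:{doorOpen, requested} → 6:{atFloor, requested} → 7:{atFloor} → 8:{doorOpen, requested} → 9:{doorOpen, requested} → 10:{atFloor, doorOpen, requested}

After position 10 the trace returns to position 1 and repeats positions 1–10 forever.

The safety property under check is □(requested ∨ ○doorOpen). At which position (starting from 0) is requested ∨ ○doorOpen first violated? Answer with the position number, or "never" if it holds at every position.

requested ∨ ○doorOpen holds at every position 0..10, and those are all the positions the trace ever visits, so the invariant □(requested ∨ ○doorOpen) is never violated.

never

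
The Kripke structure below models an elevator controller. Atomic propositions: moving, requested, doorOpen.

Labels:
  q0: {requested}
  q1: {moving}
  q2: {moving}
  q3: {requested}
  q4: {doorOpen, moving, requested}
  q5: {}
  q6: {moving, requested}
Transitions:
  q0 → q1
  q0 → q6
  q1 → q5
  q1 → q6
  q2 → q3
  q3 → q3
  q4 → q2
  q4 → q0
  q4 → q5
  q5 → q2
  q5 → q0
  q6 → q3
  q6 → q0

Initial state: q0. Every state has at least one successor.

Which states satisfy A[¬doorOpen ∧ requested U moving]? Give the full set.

States satisfying ¬doorOpen ∧ requested: {q0, q3, q6}.
States satisfying moving: {q1, q2, q4, q6}.
States satisfying A[¬doorOpen ∧ requested U moving]: {q0, q1, q2, q4, q6}.

{q0, q1, q2, q4, q6}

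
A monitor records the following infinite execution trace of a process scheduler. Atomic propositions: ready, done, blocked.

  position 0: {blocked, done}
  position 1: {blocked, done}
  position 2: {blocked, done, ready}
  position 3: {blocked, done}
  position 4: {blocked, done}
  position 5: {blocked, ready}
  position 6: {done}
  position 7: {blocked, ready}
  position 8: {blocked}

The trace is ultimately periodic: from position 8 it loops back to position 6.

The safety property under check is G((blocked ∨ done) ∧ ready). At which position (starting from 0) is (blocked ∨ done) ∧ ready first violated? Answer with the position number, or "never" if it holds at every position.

At position 0 the labels are {blocked, done}, so (blocked ∨ done) ∧ ready is false there. This is the first violation.

0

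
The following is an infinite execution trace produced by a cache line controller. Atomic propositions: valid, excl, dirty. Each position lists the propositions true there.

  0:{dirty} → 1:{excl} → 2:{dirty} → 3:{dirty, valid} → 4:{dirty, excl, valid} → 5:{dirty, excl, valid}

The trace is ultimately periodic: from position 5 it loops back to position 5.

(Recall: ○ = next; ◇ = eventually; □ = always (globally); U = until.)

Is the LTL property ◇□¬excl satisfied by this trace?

No

□¬excl is false at every position 0..5, so it never becomes true and ◇□¬excl fails.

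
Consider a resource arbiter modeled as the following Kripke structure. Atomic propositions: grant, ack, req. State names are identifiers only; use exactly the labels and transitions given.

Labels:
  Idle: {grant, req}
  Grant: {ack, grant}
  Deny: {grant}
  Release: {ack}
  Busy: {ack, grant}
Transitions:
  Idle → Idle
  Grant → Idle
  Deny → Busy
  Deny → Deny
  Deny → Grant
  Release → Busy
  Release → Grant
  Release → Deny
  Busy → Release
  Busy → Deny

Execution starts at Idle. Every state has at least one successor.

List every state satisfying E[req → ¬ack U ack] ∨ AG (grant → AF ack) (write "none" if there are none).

States satisfying req → ¬ack: {Idle, Grant, Deny, Release, Busy}.
States satisfying ack: {Grant, Release, Busy}.
States satisfying E[req → ¬ack U ack]: {Grant, Deny, Release, Busy}.
States satisfying grant → AF ack: {Grant, Release, Busy}.
States satisfying AG (grant → AF ack): ∅.
States satisfying E[req → ¬ack U ack] ∨ AG (grant → AF ack): {Grant, Deny, Release, Busy}.

{Grant, Deny, Release, Busy}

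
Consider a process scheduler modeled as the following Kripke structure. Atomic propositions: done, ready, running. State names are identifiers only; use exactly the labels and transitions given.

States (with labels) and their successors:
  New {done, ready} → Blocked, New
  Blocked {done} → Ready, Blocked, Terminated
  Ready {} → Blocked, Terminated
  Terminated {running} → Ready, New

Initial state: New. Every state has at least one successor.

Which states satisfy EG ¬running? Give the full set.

States satisfying ¬running: {New, Blocked, Ready}.
States satisfying EG ¬running: {New, Blocked, Ready}.

{New, Blocked, Ready}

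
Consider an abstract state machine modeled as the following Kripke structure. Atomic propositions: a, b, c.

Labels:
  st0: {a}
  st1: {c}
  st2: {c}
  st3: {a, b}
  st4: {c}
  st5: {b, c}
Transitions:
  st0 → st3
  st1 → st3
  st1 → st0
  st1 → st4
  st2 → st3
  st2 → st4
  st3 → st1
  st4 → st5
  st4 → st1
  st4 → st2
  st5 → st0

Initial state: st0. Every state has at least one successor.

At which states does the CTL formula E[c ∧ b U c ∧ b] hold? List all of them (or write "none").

States satisfying c ∧ b: {st5}.
States satisfying E[c ∧ b U c ∧ b]: {st5}.

{st5}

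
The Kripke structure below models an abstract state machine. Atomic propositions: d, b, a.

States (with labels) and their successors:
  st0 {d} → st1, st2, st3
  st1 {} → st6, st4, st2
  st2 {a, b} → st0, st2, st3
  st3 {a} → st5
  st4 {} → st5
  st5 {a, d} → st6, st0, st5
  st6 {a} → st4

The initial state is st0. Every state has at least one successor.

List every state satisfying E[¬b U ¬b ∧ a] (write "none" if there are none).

States satisfying ¬b: {st0, st1, st3, st4, st5, st6}.
States satisfying ¬b ∧ a: {st3, st5, st6}.
States satisfying E[¬b U ¬b ∧ a]: {st0, st1, st3, st4, st5, st6}.

{st0, st1, st3, st4, st5, st6}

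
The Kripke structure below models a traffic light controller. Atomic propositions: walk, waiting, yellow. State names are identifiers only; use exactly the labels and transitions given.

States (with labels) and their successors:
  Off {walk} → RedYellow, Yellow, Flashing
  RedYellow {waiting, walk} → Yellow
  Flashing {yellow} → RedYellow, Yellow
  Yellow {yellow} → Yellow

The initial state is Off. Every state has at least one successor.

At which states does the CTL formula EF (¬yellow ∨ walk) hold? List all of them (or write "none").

States satisfying ¬yellow ∨ walk: {Off, RedYellow}.
States satisfying EF (¬yellow ∨ walk): {Off, RedYellow, Flashing}.

{Off, RedYellow, Flashing}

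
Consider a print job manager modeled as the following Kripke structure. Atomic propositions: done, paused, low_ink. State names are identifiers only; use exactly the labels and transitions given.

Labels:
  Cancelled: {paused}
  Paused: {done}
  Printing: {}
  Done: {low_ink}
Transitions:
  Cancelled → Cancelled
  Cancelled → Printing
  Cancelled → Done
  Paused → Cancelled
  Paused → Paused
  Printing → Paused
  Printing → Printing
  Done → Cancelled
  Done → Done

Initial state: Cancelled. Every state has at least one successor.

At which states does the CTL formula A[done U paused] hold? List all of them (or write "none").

{Cancelled}

States satisfying done: {Paused}.
States satisfying paused: {Cancelled}.
States satisfying A[done U paused]: {Cancelled}.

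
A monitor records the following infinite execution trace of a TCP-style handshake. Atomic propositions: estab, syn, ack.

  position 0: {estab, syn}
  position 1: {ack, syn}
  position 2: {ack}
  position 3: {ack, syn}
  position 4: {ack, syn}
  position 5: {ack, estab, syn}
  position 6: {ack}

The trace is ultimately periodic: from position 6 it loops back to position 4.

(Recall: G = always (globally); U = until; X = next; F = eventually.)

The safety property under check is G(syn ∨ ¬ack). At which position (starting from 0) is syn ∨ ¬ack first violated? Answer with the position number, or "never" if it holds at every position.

2

Check syn ∨ ¬ack at each position in order: 0 ✓, 1 ✓.
At position 2 the labels are {ack}, so syn ∨ ¬ack is false there. This is the first violation.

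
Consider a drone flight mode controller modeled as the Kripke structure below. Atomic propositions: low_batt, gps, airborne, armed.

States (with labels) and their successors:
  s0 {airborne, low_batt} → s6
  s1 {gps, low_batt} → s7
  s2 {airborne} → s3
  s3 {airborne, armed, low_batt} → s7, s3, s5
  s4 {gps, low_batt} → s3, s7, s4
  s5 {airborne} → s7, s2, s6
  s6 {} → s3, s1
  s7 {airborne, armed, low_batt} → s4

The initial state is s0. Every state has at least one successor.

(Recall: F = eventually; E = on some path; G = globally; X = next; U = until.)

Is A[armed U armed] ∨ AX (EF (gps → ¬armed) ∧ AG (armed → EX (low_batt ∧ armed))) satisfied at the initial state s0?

No

States satisfying armed: {s3, s7}.
States satisfying A[armed U armed]: {s3, s7}.
States satisfying A[armed U armed] ∨ AX (EF (gps → ¬armed) ∧ AG (armed → EX (low_batt ∧ armed))): {s3, s7}.
s0 ∉ Sat(A[armed U armed] ∨ AX (EF (gps → ¬armed) ∧ AG (armed → EX (low_batt ∧ armed)))).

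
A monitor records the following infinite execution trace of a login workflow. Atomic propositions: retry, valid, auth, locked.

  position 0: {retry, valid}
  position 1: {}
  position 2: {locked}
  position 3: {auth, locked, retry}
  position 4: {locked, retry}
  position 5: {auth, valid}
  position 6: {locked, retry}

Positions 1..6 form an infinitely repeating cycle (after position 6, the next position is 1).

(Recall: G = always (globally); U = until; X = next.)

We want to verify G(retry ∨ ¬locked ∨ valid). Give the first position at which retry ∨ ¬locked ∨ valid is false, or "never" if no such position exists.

2

Check retry ∨ ¬locked ∨ valid at each position in order: 0 ✓, 1 ✓.
At position 2 the labels are {locked}, so retry ∨ ¬locked ∨ valid is false there. This is the first violation.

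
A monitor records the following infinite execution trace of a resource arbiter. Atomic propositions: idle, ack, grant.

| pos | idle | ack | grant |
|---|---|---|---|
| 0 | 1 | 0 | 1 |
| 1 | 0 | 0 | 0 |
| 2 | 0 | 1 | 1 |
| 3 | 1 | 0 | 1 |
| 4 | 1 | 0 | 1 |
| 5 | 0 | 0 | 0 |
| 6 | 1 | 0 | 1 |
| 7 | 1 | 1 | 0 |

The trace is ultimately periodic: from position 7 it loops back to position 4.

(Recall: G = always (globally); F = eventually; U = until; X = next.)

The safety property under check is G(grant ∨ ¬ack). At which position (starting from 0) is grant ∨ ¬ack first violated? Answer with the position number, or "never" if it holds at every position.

7

Check grant ∨ ¬ack at each position in order: 0 ✓, 1 ✓, 2 ✓, 3 ✓, 4 ✓, 5 ✓, 6 ✓.
At position 7 the labels are {ack, idle}, so grant ∨ ¬ack is false there. This is the first violation.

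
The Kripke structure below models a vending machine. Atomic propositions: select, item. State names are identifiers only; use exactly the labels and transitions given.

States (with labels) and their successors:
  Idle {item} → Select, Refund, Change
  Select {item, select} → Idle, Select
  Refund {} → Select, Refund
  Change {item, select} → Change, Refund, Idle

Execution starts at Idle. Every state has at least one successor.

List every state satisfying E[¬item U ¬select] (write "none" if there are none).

{Idle, Refund}

States satisfying ¬item: {Refund}.
States satisfying ¬select: {Idle, Refund}.
States satisfying E[¬item U ¬select]: {Idle, Refund}.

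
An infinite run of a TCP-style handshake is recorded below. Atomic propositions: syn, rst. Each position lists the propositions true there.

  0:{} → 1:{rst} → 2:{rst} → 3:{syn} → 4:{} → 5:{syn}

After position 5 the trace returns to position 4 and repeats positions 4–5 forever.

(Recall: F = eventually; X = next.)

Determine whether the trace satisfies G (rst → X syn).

No

rst → X syn must hold at every position from 0 onward. It fails at position 1, so G (rst → X syn) is false.
Positions where rst holds: 1, 2.
Check X syn at each: 1→fails, 2→ok.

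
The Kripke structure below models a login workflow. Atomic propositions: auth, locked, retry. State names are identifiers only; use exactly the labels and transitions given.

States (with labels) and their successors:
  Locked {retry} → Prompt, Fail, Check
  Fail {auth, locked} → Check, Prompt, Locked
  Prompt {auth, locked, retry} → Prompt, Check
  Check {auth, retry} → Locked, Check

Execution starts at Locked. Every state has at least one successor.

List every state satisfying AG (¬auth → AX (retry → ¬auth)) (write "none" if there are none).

none

States satisfying ¬auth → AX (retry → ¬auth): {Fail, Prompt, Check}.
States satisfying AG (¬auth → AX (retry → ¬auth)): ∅.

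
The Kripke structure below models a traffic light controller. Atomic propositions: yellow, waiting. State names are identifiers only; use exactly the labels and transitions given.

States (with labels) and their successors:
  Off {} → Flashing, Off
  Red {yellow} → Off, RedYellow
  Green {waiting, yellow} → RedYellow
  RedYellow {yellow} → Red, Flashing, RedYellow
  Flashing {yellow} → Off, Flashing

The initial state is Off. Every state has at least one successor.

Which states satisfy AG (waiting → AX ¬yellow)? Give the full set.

{Off, Red, RedYellow, Flashing}

States satisfying waiting → AX ¬yellow: {Off, Red, RedYellow, Flashing}.
States satisfying AG (waiting → AX ¬yellow): {Off, Red, RedYellow, Flashing}.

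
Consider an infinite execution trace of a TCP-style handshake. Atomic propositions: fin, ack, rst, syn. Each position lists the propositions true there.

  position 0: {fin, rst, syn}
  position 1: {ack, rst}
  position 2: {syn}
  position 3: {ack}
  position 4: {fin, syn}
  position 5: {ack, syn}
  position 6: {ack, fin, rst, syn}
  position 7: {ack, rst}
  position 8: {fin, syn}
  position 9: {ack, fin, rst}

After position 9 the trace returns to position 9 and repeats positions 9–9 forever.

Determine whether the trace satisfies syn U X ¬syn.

Walking from position 0: X ¬syn first holds at position 0, and syn holds at every earlier position along the way, so syn U X ¬syn holds.

Satisfied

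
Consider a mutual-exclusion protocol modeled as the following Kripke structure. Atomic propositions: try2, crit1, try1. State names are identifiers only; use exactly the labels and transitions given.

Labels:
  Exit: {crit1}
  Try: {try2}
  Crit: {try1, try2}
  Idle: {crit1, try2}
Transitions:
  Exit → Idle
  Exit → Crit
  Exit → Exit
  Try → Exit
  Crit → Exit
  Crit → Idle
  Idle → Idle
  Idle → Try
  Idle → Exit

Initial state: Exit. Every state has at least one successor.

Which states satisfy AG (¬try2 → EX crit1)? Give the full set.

States satisfying ¬try2 → EX crit1: {Exit, Try, Crit, Idle}.
States satisfying AG (¬try2 → EX crit1): {Exit, Try, Crit, Idle}.

{Exit, Try, Crit, Idle}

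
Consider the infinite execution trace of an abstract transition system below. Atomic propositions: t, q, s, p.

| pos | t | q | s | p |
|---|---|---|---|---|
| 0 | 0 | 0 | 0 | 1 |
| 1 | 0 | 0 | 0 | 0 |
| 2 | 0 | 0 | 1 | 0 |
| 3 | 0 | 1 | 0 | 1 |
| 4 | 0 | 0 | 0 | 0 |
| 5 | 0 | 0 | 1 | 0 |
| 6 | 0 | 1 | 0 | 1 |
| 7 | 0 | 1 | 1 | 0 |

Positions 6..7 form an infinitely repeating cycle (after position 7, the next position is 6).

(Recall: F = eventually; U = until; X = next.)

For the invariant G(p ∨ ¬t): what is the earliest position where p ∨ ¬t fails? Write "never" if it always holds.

never

p ∨ ¬t holds at every position 0..7, and those are all the positions the trace ever visits, so the invariant G(p ∨ ¬t) is never violated.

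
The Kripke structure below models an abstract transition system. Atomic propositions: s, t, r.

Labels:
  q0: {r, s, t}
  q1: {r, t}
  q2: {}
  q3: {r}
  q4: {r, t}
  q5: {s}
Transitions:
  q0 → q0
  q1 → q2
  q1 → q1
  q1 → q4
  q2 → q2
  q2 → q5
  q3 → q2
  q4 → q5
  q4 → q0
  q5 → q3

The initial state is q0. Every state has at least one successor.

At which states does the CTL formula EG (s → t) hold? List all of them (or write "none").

States satisfying s → t: {q0, q1, q2, q3, q4}.
States satisfying EG (s → t): {q0, q1, q2, q3, q4}.

{q0, q1, q2, q3, q4}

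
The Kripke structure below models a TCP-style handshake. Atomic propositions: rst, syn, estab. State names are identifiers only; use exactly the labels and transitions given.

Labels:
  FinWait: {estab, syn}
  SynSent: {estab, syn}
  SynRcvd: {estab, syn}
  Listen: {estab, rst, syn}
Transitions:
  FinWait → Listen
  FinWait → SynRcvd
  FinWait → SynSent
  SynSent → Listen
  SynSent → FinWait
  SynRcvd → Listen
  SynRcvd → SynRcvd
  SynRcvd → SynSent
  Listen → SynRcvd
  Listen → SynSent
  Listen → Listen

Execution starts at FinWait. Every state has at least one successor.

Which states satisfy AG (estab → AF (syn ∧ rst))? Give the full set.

none

States satisfying estab → AF (syn ∧ rst): {Listen}.
States satisfying AG (estab → AF (syn ∧ rst)): ∅.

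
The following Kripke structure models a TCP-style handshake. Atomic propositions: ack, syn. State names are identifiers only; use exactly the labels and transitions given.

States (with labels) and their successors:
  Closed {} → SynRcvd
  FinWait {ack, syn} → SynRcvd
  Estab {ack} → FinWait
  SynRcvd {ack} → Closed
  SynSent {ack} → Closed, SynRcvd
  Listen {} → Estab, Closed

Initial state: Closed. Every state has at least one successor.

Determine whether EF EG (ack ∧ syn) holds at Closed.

States satisfying EG (ack ∧ syn): ∅.
States satisfying EF EG (ack ∧ syn): ∅.
No suitable path/successor from Closed witnesses the formula.
Closed ∉ Sat(EF EG (ack ∧ syn)).

No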